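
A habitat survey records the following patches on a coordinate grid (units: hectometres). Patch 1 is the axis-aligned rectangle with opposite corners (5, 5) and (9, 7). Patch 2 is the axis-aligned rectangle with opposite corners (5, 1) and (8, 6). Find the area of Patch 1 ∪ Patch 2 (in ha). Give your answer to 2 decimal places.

By inclusion–exclusion:
Individual areas: |Patch 1| = 8, |Patch 2| = 15.
|Patch 1∩Patch 2|: x∈[5,8], y∈[5,6] → 3·1 = 3.
|Patch 1 ∪ Patch 2| = 23 − 3 = 20.00.

20.00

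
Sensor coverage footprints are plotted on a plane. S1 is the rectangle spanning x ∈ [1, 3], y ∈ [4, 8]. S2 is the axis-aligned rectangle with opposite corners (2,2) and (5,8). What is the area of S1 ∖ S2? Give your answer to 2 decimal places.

|S1∩S2|: x∈[2,3], y∈[4,8] → 1·4 = 4.
|S1| = 8.
|S1 ∖ S2| = |S1| − |S1∩S2| = 8 − 4 = 4.00.

4.00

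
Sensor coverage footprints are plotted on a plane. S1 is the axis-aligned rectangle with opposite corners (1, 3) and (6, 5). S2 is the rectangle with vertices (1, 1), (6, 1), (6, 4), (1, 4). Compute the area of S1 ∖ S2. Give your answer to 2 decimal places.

5.00

|S1∩S2|: x∈[1,6], y∈[3,4] → 5·1 = 5.
|S1| = 10.
|S1 ∖ S2| = |S1| − |S1∩S2| = 10 − 5 = 5.00.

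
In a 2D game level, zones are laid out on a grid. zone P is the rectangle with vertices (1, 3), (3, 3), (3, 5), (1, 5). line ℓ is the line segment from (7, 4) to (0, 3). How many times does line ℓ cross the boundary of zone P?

The segment meets the boundary at (1,3.143), (3,3.429).

2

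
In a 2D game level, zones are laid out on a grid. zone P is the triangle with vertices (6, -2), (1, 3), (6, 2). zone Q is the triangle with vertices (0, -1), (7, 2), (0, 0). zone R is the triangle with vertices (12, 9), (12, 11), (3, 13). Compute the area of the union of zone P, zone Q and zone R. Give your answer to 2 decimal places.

By inclusion–exclusion:
Individual areas: |zone P| = 10, |zone Q| = 3.5, |zone R| = 9.
|zone P∩zone Q| = 0.9008.
|zone P∩zone R| = 0.
|zone Q∩zone R| = 0.
|zone P∩zone Q∩zone R| = 0.
|zone P ∪ zone Q ∪ zone R| = 22.5 − 0.9008 + 0 = 21.60.

21.60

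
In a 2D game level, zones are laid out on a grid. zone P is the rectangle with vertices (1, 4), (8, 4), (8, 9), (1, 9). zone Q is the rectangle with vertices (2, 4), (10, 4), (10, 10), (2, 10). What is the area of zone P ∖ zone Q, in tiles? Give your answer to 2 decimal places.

5.00

|zone P∩zone Q|: x∈[2,8], y∈[4,9] → 6·5 = 30.
|zone P| = 35.
|zone P ∖ zone Q| = |zone P| − |zone P∩zone Q| = 35 − 30 = 5.00.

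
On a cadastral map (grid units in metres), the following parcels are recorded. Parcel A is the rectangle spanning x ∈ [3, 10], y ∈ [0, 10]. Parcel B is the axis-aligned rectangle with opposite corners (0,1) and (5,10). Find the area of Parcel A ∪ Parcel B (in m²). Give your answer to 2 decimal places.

97.00

By inclusion–exclusion:
Individual areas: |Parcel A| = 70, |Parcel B| = 45.
|Parcel A∩Parcel B|: x∈[3,5], y∈[1,10] → 2·9 = 18.
|Parcel A ∪ Parcel B| = 115 − 18 = 97.00.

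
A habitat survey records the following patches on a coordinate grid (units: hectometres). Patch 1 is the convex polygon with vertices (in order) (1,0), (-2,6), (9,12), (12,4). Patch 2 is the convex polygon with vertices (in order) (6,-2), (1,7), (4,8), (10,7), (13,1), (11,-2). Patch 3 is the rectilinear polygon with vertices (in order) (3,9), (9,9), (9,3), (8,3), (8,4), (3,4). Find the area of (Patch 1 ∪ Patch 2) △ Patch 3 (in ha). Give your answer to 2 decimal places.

|Patch 1 ∪ Patch 2| = 125.612.
|(Patch 1 ∪ Patch 2) ∩ Patch 3| = 30.9318.
|(Patch 1 ∪ Patch 2) △ Patch 3| = 125.612 + 31 − 61.8636 = 94.75.

94.75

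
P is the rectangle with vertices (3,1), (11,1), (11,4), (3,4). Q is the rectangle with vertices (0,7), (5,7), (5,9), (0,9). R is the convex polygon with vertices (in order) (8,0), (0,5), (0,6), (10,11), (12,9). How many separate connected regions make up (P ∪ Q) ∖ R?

(P ∪ Q) ∖ R splits into 3 disjoint pieces (area 5.6667, area 3.6125, area 7.75).

3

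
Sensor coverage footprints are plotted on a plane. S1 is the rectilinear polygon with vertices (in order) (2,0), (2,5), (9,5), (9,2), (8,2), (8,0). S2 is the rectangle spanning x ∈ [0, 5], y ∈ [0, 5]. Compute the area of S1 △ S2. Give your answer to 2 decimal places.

|S1| = 33, |S2| = 25, |S1∩S2| = 15.
|S1 △ S2| = |S1| + |S2| − 2·|S1∩S2| = 33 + 25 − 30 = 28.00.

28.00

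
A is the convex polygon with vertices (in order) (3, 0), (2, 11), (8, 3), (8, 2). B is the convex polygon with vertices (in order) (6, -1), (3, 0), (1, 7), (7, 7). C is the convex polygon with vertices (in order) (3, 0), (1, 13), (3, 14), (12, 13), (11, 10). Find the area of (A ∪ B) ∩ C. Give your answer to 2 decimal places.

The region (A ∪ B) ∩ C is the polygon with vertices (5,7), (7,7), (6.714,4.714), (6.742,4.677), (3,0), (1.923,7), (2.364,7), (2,11).
By the shoelace formula its area is 26.75.

26.75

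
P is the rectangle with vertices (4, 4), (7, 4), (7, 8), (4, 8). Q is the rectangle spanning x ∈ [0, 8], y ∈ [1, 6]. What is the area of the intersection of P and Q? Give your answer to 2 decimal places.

|P∩Q|: x∈[4,7], y∈[4,6] → 3·2 = 6.

6.00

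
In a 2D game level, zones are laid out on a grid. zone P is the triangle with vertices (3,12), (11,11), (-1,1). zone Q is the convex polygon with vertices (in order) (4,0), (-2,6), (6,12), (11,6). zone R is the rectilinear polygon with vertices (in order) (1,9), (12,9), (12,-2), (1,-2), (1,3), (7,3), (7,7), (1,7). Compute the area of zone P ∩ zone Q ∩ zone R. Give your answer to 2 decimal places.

11.74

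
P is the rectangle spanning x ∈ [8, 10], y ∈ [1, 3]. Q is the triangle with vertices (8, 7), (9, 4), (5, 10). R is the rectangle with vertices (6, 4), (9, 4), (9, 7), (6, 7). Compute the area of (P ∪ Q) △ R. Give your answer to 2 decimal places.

13.00

|P ∪ Q| = 7.
|(P ∪ Q) ∩ R| = 1.5.
|(P ∪ Q) △ R| = 7 + 9 − 3 = 13.00.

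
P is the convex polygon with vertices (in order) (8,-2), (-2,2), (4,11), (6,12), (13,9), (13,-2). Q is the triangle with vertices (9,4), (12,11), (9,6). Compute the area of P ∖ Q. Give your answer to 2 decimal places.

|P| = 145.5, |P∩Q| = 2.8578.
|P ∖ Q| = |P| − |P∩Q| = 145.5 − 2.8578 = 142.64.

142.64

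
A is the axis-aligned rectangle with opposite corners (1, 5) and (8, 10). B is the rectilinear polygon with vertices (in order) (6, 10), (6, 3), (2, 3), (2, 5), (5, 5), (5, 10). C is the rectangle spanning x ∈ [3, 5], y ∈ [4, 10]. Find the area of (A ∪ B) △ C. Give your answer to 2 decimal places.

|A ∪ B| = 43.
|(A ∪ B) ∩ C| = 12.
|(A ∪ B) △ C| = 43 + 12 − 24 = 31.00.

31.00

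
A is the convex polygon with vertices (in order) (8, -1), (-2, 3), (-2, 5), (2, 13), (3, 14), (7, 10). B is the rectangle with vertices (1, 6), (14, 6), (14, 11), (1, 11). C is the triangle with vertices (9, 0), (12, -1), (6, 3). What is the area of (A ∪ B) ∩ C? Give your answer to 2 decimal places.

0.52

The region (A ∪ B) ∩ C is the polygon with vertices (7.8,1.2), (6,3), (7.742,1.839).
By the shoelace formula its area is 0.52.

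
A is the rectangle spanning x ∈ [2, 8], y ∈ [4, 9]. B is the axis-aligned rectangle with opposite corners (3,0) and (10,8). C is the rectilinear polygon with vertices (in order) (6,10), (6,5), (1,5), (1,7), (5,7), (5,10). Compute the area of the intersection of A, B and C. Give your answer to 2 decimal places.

The intersection is the polygon with vertices (3,7), (5,7), (5,8), (6,8), (6,5), (3,5).
By the shoelace formula its area is 7.00.

7.00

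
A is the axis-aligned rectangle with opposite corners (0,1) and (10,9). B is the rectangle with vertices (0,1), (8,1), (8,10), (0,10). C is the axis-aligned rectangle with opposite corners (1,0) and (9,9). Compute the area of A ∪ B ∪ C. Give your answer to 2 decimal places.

96.00

By inclusion–exclusion:
Individual areas: |A| = 80, |B| = 72, |C| = 72.
|A∩B|: x∈[0,8], y∈[1,9] → 8·8 = 64.
|A∩C|: x∈[1,9], y∈[1,9] → 8·8 = 64.
|B∩C|: x∈[1,8], y∈[1,9] → 7·8 = 56.
|A∩B∩C| = 56.
|A ∪ B ∪ C| = 224 − 184 + 56 = 96.00.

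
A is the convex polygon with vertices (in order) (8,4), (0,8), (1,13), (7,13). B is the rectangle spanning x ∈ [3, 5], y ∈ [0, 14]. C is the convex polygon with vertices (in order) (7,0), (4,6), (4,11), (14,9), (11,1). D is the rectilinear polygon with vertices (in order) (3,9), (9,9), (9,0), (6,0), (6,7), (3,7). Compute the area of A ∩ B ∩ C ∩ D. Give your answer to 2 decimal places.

2.00

The intersection is the polygon with vertices (4,9), (5,9), (5,7), (4,7).
By the shoelace formula its area is 2.00.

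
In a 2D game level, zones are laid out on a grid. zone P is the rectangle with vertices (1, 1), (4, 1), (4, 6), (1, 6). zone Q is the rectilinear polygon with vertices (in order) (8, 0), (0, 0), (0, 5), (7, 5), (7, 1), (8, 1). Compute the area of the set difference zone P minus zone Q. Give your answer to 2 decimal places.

3.00

|zone P| = 15, |zone P∩zone Q| = 12.
|zone P ∖ zone Q| = |zone P| − |zone P∩zone Q| = 15 − 12 = 3.00.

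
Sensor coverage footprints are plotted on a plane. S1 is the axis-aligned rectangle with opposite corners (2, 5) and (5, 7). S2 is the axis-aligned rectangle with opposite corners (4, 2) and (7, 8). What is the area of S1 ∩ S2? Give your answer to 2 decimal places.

2.00

|S1∩S2|: x∈[4,5], y∈[5,7] → 1·2 = 2.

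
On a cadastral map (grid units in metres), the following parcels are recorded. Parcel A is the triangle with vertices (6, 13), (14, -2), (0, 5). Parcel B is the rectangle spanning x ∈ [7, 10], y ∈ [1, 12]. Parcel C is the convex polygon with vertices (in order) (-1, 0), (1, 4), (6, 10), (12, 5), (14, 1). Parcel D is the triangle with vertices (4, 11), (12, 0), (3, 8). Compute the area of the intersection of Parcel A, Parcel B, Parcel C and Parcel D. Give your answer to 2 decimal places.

5.10

The intersection is the polygon with vertices (7,6.875), (10,2.75), (10,1.778), (7,4.444).
By the shoelace formula its area is 5.10.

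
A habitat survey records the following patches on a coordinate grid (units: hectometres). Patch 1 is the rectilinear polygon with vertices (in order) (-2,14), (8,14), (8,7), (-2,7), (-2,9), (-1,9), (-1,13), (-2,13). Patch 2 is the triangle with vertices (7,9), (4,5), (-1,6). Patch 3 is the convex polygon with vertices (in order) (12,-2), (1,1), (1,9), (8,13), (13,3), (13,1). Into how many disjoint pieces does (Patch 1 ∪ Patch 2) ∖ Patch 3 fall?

(Patch 1 ∪ Patch 2) ∖ Patch 3 splits into 2 disjoint pieces (area 38, area 1.15).

2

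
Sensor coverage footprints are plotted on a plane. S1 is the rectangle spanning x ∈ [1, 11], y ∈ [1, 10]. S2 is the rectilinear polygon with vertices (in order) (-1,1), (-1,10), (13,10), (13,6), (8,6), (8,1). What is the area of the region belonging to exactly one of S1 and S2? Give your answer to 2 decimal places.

41.00

|S1| = 90, |S2| = 101, |S1∩S2| = 75.
|S1 △ S2| = |S1| + |S2| − 2·|S1∩S2| = 90 + 101 − 150 = 41.00.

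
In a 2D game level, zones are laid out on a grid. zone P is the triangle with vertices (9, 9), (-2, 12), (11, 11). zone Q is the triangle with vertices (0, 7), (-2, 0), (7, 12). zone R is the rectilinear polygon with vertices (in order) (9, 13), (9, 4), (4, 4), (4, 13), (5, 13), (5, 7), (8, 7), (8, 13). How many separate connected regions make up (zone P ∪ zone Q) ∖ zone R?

4

(zone P ∪ zone Q) ∖ zone R splits into 4 disjoint pieces (area 5.3046, area 16.7143, area 3.5245, area 2.1538).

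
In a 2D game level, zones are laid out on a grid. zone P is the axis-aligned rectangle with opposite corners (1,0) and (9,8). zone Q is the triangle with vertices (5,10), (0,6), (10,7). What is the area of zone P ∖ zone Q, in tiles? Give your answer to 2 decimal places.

53.03

|zone P| = 64, |zone P∩zone Q| = 10.9667.
|zone P ∖ zone Q| = |zone P| − |zone P∩zone Q| = 64 − 10.9667 = 53.03.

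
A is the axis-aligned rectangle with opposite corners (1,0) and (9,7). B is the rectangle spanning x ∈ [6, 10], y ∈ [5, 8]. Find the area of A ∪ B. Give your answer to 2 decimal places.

62.00

By inclusion–exclusion:
Individual areas: |A| = 56, |B| = 12.
|A∩B|: x∈[6,9], y∈[5,7] → 3·2 = 6.
|A ∪ B| = 68 − 6 = 62.00.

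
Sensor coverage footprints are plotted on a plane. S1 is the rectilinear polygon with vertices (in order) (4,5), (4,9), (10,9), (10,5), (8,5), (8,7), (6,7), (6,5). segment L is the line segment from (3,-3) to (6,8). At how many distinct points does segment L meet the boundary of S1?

The segment meets the boundary at (5.182,5).

1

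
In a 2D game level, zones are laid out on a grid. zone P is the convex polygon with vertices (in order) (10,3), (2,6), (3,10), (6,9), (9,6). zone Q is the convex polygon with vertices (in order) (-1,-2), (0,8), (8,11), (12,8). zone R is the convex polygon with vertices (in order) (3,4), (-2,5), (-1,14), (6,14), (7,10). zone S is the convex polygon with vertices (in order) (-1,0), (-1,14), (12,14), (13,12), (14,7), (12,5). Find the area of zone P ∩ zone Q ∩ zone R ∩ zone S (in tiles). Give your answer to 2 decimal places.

10.64

The intersection is the polygon with vertices (4.235,9.588), (6,9), (6.2,8.8), (3.867,5.3), (2,6), (2.759,9.034).
By the shoelace formula its area is 10.64.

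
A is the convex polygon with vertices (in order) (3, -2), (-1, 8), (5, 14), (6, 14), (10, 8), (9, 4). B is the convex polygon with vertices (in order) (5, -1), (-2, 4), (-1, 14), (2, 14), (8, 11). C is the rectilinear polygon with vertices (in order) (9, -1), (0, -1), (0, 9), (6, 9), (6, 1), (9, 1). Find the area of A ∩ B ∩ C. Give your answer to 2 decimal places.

The intersection is the polygon with vertices (5.333,0.333), (4.417,-0.583), (1.64,1.4), (0,5.5), (0,9), (6,9), (6,3).
By the shoelace formula its area is 46.21.

46.21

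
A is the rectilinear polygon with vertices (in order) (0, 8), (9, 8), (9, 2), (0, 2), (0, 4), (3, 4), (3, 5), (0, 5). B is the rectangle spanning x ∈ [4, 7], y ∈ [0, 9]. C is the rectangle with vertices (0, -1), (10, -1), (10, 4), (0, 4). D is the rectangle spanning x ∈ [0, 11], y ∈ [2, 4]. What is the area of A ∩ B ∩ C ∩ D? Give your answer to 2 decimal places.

The intersection is the polygon with vertices (4,2), (4,4), (7,4), (7,2).
By the shoelace formula its area is 6.00.

6.00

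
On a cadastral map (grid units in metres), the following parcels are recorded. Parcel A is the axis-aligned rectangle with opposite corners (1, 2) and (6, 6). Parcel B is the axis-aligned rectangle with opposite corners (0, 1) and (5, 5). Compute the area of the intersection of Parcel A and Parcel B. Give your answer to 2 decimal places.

12.00

|Parcel A∩Parcel B|: x∈[1,5], y∈[2,5] → 4·3 = 12.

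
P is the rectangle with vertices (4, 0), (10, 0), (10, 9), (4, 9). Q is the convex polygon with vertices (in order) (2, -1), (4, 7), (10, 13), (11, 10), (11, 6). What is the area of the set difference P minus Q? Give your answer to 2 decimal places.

19.33

|P| = 54, |P∩Q| = 34.6667.
|P ∖ Q| = |P| − |P∩Q| = 54 − 34.6667 = 19.33.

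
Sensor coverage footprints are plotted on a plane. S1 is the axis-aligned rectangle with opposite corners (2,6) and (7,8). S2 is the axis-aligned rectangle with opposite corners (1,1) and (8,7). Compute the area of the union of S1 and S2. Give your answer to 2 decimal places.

47.00

By inclusion–exclusion:
Individual areas: |S1| = 10, |S2| = 42.
|S1∩S2|: x∈[2,7], y∈[6,7] → 5·1 = 5.
|S1 ∪ S2| = 52 − 5 = 47.00.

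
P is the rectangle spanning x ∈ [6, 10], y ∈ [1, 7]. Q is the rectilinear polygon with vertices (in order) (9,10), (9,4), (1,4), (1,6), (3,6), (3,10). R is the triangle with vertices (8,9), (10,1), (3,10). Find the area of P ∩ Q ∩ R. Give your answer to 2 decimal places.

6.71

The intersection is the polygon with vertices (8.5,7), (9,5), (9,4), (7.667,4), (6,6.143), (6,7).
By the shoelace formula its area is 6.71.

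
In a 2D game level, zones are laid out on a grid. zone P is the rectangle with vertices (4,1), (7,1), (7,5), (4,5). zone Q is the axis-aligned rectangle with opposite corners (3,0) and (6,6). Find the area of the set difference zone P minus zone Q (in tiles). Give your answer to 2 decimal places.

|zone P∩zone Q|: x∈[4,6], y∈[1,5] → 2·4 = 8.
|zone P| = 12.
|zone P ∖ zone Q| = |zone P| − |zone P∩zone Q| = 12 − 8 = 4.00.

4.00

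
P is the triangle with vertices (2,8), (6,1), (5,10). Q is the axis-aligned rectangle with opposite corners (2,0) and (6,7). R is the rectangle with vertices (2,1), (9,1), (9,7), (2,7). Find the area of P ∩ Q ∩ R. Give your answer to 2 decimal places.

The intersection is the polygon with vertices (5.333,7), (6,1), (2.571,7).
By the shoelace formula its area is 8.29.

8.29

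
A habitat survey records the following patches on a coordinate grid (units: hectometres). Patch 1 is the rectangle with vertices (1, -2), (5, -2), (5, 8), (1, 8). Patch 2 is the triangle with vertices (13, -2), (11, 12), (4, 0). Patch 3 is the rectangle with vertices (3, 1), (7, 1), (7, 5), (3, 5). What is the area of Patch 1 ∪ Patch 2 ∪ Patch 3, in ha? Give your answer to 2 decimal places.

By inclusion–exclusion:
Individual areas: |Patch 1| = 40, |Patch 2| = 61, |Patch 3| = 16.
|Patch 1∩Patch 2| = 0.9683.
|Patch 1∩Patch 3|: x∈[3,5], y∈[1,5] → 2·4 = 8.
|Patch 2∩Patch 3| = 5.
|Patch 1∩Patch 2∩Patch 3| = 0.1488.
|Patch 1 ∪ Patch 2 ∪ Patch 3| = 117 − 13.9683 + 0.1488 = 103.18.

103.18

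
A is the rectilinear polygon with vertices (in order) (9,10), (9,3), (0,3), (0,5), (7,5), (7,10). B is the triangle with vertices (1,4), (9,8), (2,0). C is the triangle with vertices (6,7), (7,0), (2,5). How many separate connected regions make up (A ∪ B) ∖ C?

(A ∪ B) ∖ C splits into 2 disjoint pieces (area 16.4006, area 10.9583).

2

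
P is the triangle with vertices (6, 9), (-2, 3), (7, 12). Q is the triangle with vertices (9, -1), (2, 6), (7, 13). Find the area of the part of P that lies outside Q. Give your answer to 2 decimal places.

3.25

|P| = 9, |P∩Q| = 5.75.
|P ∖ Q| = |P| − |P∩Q| = 9 − 5.75 = 3.25.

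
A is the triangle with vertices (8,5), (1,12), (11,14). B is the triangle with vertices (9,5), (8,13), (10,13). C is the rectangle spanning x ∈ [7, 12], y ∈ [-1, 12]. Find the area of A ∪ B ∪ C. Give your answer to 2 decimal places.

By inclusion–exclusion:
Individual areas: |A| = 42, |B| = 8, |C| = 65.
|A∩B| = 6.6909.
|A∩C| = 14.6667.
|B∩C| = 6.125.
|A∩B∩C| = 4.8159.
|A ∪ B ∪ C| = 115 − 27.4826 + 4.8159 = 92.33.

92.33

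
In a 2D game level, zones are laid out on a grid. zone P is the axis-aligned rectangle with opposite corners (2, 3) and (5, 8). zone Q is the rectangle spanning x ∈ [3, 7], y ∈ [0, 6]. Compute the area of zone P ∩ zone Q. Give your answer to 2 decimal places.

|zone P∩zone Q|: x∈[3,5], y∈[3,6] → 2·3 = 6.

6.00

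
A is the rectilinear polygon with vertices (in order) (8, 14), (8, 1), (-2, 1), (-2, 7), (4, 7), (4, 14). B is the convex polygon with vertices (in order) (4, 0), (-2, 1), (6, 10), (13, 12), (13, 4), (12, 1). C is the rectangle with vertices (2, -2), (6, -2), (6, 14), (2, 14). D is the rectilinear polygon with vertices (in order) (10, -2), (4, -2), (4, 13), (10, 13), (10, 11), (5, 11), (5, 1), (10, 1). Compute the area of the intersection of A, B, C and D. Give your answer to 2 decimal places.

7.31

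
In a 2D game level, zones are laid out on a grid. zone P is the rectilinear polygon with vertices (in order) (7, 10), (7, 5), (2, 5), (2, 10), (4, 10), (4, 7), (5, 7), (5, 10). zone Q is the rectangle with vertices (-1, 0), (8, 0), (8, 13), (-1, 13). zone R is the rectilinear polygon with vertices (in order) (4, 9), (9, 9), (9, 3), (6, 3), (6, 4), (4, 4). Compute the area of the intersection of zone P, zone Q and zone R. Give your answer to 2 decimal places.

10.00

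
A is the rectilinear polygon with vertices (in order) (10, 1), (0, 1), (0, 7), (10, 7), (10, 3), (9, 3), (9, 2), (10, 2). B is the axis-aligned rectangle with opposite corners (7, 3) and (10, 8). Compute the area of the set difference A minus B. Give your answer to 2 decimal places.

47.00

|A| = 59, |A∩B| = 12.
|A ∖ B| = |A| − |A∩B| = 59 − 12 = 47.00.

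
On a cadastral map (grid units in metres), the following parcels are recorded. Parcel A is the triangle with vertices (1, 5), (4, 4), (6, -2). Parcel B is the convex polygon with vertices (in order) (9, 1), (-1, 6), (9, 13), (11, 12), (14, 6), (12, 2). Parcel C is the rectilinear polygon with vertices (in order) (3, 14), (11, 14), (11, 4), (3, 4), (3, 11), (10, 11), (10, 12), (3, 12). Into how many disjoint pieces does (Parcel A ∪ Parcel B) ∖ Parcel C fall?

2

(Parcel A ∪ Parcel B) ∖ Parcel C splits into 2 disjoint pieces (area 48.3, area 3.1429).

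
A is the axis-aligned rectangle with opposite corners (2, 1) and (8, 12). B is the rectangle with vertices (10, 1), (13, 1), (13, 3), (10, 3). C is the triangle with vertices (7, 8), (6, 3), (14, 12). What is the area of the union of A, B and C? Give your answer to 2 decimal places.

By inclusion–exclusion:
Individual areas: |A| = 66, |B| = 6, |C| = 15.5.
|A∩B| = 0 (no overlap).
|A∩C| = 5.5357.
|B∩C| = 0.
|A∩B∩C| = 0.
|A ∪ B ∪ C| = 87.5 − 5.5357 + 0 = 81.96.

81.96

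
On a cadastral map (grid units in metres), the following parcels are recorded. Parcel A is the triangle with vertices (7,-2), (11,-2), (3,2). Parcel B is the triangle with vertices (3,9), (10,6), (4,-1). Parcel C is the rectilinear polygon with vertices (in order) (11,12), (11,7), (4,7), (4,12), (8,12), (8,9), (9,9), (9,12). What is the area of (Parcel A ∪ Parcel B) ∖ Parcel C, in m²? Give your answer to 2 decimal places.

|Parcel A ∪ Parcel B| = 40.4414.
|(Parcel A ∪ Parcel B) ∩ Parcel C| = 2.881.
|(Parcel A ∪ Parcel B) ∖ Parcel C| = 40.4414 − 2.881 = 37.56.

37.56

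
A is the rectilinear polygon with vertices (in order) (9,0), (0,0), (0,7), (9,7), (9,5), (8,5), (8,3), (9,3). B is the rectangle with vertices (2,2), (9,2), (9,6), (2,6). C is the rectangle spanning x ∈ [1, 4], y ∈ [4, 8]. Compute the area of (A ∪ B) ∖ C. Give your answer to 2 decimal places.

|A ∪ B| = 63.
|(A ∪ B) ∩ C| = 9.
|(A ∪ B) ∖ C| = 63 − 9 = 54.00.

54.00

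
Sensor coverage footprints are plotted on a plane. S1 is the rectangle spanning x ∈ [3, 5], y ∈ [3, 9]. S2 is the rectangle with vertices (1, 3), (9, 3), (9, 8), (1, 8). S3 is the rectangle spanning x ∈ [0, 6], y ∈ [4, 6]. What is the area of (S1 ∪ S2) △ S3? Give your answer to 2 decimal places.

|S1 ∪ S2| = 42.
|(S1 ∪ S2) ∩ S3| = 10.
|(S1 ∪ S2) △ S3| = 42 + 12 − 20 = 34.00.

34.00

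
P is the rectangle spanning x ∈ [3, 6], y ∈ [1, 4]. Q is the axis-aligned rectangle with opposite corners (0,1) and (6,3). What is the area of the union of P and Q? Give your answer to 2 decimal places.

By inclusion–exclusion:
Individual areas: |P| = 9, |Q| = 12.
|P∩Q|: x∈[3,6], y∈[1,3] → 3·2 = 6.
|P ∪ Q| = 21 − 6 = 15.00.

15.00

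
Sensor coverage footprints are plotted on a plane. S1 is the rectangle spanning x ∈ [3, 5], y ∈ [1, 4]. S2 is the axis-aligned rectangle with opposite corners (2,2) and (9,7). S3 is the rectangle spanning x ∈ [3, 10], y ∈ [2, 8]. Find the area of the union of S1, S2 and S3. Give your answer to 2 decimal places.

By inclusion–exclusion:
Individual areas: |S1| = 6, |S2| = 35, |S3| = 42.
|S1∩S2|: x∈[3,5], y∈[2,4] → 2·2 = 4.
|S1∩S3|: x∈[3,5], y∈[2,4] → 2·2 = 4.
|S2∩S3|: x∈[3,9], y∈[2,7] → 6·5 = 30.
|S1∩S2∩S3| = 4.
|S1 ∪ S2 ∪ S3| = 83 − 38 + 4 = 49.00.

49.00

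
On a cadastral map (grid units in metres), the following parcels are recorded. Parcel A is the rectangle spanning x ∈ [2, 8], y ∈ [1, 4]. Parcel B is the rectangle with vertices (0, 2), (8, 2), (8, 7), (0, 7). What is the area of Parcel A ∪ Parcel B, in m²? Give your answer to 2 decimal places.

By inclusion–exclusion:
Individual areas: |Parcel A| = 18, |Parcel B| = 40.
|Parcel A∩Parcel B|: x∈[2,8], y∈[2,4] → 6·2 = 12.
|Parcel A ∪ Parcel B| = 58 − 12 = 46.00.

46.00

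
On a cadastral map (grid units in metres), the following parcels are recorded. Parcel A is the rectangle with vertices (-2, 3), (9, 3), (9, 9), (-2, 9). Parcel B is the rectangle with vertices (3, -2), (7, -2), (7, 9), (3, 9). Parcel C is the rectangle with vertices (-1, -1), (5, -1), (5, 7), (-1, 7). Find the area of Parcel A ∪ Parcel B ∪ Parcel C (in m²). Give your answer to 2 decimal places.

By inclusion–exclusion:
Individual areas: |Parcel A| = 66, |Parcel B| = 44, |Parcel C| = 48.
|Parcel A∩Parcel B|: x∈[3,7], y∈[3,9] → 4·6 = 24.
|Parcel A∩Parcel C|: x∈[-1,5], y∈[3,7] → 6·4 = 24.
|Parcel B∩Parcel C|: x∈[3,5], y∈[-1,7] → 2·8 = 16.
|Parcel A∩Parcel B∩Parcel C| = 8.
|Parcel A ∪ Parcel B ∪ Parcel C| = 158 − 64 + 8 = 102.00.

102.00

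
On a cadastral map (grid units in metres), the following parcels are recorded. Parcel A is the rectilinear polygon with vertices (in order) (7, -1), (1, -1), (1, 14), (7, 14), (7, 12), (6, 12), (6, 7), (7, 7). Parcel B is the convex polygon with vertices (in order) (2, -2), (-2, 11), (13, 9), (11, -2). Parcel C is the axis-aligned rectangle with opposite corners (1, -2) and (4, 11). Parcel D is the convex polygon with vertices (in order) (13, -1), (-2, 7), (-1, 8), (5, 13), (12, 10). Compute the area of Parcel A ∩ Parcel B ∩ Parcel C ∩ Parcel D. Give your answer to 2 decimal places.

The intersection is the polygon with vertices (1,9.667), (1.966,10.471), (4,10.2), (4,3.8), (1,5.4).
By the shoelace formula its area is 16.95.

16.95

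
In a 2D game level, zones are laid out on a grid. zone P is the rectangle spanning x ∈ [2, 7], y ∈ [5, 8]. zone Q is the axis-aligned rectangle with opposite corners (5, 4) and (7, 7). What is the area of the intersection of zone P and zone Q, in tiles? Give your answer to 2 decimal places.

4.00

|zone P∩zone Q|: x∈[5,7], y∈[5,7] → 2·2 = 4.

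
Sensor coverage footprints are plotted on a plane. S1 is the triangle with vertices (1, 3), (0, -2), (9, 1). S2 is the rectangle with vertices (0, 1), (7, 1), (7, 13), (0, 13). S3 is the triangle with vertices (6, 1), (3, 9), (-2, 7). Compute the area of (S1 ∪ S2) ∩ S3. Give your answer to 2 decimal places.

The region (S1 ∪ S2) ∩ S3 is the polygon with vertices (0,7.8), (3,9), (6,1), (0,5.5).
By the shoelace formula its area is 20.70.

20.70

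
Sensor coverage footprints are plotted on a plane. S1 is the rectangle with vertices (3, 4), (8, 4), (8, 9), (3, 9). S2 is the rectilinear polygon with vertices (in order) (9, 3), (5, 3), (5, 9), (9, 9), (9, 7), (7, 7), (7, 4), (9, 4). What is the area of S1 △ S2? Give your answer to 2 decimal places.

19.00

|S1| = 25, |S2| = 18, |S1∩S2| = 12.
|S1 △ S2| = |S1| + |S2| − 2·|S1∩S2| = 25 + 18 − 24 = 19.00.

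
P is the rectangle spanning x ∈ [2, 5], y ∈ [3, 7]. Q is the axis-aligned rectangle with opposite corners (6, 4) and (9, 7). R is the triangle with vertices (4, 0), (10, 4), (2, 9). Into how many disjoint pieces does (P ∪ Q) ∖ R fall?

(P ∪ Q) ∖ R splits into 2 disjoint pieces (area 3.5556, area 4.3125).

2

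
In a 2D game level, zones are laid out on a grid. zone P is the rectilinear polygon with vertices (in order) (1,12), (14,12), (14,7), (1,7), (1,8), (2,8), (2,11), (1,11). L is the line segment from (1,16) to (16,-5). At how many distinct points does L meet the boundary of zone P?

2

The segment meets the boundary at (7.429,7), (3.857,12).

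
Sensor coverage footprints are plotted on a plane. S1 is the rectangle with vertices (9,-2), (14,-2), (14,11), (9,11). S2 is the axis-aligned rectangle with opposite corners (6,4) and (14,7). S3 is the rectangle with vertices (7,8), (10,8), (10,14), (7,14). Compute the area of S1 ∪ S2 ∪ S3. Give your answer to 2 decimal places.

89.00

By inclusion–exclusion:
Individual areas: |S1| = 65, |S2| = 24, |S3| = 18.
|S1∩S2|: x∈[9,14], y∈[4,7] → 5·3 = 15.
|S1∩S3|: x∈[9,10], y∈[8,11] → 1·3 = 3.
|S2∩S3| = 0 (no overlap).
|S1∩S2∩S3| = 0.
|S1 ∪ S2 ∪ S3| = 107 − 18 + 0 = 89.00.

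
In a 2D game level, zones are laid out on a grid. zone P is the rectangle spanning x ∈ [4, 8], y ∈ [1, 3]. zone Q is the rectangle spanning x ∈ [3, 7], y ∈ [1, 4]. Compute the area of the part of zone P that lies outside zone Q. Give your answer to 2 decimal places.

|zone P∩zone Q|: x∈[4,7], y∈[1,3] → 3·2 = 6.
|zone P| = 8.
|zone P ∖ zone Q| = |zone P| − |zone P∩zone Q| = 8 − 6 = 2.00.

2.00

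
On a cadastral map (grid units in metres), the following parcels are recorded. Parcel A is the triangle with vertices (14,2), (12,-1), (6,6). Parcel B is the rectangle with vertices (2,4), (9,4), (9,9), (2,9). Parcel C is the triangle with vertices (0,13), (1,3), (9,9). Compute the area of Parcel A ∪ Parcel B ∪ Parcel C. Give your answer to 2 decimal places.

73.63

By inclusion–exclusion:
Individual areas: |Parcel A| = 16, |Parcel B| = 35, |Parcel C| = 43.
|Parcel A∩Parcel B| = 2.0357.
|Parcel A∩Parcel C| = 0.
|Parcel B∩Parcel C| = 18.3333.
|Parcel A∩Parcel B∩Parcel C| = 0.
|Parcel A ∪ Parcel B ∪ Parcel C| = 94 − 20.369 + 0 = 73.63.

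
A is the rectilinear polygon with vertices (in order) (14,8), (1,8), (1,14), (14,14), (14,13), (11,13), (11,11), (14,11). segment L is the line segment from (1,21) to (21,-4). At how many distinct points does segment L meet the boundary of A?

2

The segment meets the boundary at (11.4,8), (6.6,14).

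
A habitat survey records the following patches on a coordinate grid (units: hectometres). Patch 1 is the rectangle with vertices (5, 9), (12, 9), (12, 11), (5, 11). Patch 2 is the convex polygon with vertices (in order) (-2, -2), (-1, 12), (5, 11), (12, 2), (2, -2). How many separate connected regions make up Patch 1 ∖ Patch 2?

Patch 1 ∖ Patch 2 is a single connected region.

1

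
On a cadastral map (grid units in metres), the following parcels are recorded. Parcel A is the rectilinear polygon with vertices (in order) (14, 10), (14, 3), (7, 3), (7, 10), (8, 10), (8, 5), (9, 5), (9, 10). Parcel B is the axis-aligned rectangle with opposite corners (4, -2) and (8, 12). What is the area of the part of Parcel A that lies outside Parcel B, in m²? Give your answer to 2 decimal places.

37.00

|Parcel A| = 44, |Parcel A∩Parcel B| = 7.
|Parcel A ∖ Parcel B| = |Parcel A| − |Parcel A∩Parcel B| = 44 − 7 = 37.00.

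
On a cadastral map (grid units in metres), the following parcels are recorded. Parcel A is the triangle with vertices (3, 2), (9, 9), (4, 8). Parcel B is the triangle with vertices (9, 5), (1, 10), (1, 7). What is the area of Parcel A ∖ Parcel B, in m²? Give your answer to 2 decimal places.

10.76

|Parcel A| = 14.5, |Parcel A∩Parcel B| = 3.7411.
|Parcel A ∖ Parcel B| = |Parcel A| − |Parcel A∩Parcel B| = 14.5 − 3.7411 = 10.76.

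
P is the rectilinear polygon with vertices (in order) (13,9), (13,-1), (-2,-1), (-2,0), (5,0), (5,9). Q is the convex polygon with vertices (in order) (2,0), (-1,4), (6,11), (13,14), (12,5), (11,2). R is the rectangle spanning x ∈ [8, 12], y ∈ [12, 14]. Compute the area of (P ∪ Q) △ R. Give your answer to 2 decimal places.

148.85

|P ∪ Q| = 146.6111.
|(P ∪ Q) ∩ R| = 2.881.
|(P ∪ Q) △ R| = 146.6111 + 8 − 5.7619 = 148.85.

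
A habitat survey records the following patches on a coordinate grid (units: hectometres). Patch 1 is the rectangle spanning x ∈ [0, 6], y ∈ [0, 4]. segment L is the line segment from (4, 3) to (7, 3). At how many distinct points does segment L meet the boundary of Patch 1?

The segment meets the boundary at (6,3).

1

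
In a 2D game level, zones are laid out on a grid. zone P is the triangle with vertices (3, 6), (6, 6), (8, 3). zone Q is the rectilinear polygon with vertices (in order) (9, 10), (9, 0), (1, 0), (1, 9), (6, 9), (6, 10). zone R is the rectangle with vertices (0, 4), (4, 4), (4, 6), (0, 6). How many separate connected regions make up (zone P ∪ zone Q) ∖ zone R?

1

(zone P ∪ zone Q) ∖ zone R is a single connected region.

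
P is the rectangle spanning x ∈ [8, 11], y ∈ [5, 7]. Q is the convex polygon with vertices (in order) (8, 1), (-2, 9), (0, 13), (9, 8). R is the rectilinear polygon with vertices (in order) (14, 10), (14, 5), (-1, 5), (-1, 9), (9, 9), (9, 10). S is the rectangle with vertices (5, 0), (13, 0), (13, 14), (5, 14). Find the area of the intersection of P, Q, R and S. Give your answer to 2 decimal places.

The intersection is the polygon with vertices (8.857,7), (8.571,5), (8,5), (8,7).
By the shoelace formula its area is 1.43.

1.43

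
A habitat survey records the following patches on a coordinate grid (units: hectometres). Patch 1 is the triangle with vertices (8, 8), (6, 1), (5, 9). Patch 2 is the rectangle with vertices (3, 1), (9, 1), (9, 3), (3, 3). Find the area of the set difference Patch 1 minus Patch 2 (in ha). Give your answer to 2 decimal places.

|Patch 1| = 11.5, |Patch 1∩Patch 2| = 0.8214.
|Patch 1 ∖ Patch 2| = |Patch 1| − |Patch 1∩Patch 2| = 11.5 − 0.8214 = 10.68.

10.68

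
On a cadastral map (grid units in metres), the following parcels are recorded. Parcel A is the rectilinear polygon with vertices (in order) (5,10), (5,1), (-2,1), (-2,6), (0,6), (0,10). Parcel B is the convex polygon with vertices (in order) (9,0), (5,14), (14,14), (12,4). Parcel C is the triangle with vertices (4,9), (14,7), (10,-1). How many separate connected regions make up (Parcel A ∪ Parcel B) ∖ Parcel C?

3

(Parcel A ∪ Parcel B) ∖ Parcel C splits into 3 disjoint pieces (area 54.2667, area 46.0915, area 0.1953).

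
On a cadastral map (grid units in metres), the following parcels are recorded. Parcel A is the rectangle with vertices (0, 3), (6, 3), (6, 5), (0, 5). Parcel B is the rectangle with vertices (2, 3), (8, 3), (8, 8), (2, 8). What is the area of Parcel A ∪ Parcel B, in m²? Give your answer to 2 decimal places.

By inclusion–exclusion:
Individual areas: |Parcel A| = 12, |Parcel B| = 30.
|Parcel A∩Parcel B|: x∈[2,6], y∈[3,5] → 4·2 = 8.
|Parcel A ∪ Parcel B| = 42 − 8 = 34.00.

34.00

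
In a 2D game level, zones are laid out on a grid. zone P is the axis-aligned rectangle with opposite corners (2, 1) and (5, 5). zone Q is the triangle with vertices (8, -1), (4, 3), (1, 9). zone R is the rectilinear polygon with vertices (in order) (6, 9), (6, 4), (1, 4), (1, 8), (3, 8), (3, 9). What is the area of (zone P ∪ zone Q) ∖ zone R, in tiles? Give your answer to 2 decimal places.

|zone P ∪ zone Q| = 15.5286.
|(zone P ∪ zone Q) ∩ zone R| = 4.5.
|(zone P ∪ zone Q) ∖ zone R| = 15.5286 − 4.5 = 11.03.

11.03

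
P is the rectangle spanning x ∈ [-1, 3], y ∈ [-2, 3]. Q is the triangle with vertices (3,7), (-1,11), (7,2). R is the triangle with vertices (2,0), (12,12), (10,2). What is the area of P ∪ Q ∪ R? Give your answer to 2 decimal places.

By inclusion–exclusion:
Individual areas: |P| = 20, |Q| = 2, |R| = 38.
|P∩Q| = 0.
|P∩R| = 0.475.
|Q∩R| = 0.1756.
|P∩Q∩R| = 0.
|P ∪ Q ∪ R| = 60 − 0.6506 + 0 = 59.35.

59.35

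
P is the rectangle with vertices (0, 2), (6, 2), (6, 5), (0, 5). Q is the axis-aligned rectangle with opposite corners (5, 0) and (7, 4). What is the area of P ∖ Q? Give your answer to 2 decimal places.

|P∩Q|: x∈[5,6], y∈[2,4] → 1·2 = 2.
|P| = 18.
|P ∖ Q| = |P| − |P∩Q| = 18 − 2 = 16.00.

16.00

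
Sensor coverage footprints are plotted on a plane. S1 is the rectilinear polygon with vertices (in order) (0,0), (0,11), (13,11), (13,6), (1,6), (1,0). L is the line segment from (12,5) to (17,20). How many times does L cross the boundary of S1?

2

The segment meets the boundary at (13,8), (12.333,6).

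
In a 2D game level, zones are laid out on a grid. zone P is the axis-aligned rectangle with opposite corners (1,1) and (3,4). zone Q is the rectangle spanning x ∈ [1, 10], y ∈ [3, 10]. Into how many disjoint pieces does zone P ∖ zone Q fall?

zone P ∖ zone Q is a single connected region.

1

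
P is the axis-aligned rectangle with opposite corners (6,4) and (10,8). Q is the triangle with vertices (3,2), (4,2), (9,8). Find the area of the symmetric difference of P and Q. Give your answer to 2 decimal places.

|P| = 16, |Q| = 3, |P∩Q| = 0.9.
|P △ Q| = |P| + |Q| − 2·|P∩Q| = 16 + 3 − 1.8 = 17.20.

17.20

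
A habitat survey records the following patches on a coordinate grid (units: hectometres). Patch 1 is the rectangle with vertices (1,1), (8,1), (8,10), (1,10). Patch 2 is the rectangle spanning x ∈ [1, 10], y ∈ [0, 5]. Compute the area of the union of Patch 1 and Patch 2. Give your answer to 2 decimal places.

By inclusion–exclusion:
Individual areas: |Patch 1| = 63, |Patch 2| = 45.
|Patch 1∩Patch 2|: x∈[1,8], y∈[1,5] → 7·4 = 28.
|Patch 1 ∪ Patch 2| = 108 − 28 = 80.00.

80.00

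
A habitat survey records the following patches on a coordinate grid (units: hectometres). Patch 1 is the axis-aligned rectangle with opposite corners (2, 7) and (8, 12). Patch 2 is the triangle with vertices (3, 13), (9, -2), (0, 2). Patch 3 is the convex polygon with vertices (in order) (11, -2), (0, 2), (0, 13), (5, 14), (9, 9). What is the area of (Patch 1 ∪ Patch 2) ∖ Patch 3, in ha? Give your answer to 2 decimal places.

4.37

|Patch 1 ∪ Patch 2| = 74.4697.
|(Patch 1 ∪ Patch 2) ∩ Patch 3| = 70.0958.
|(Patch 1 ∪ Patch 2) ∖ Patch 3| = 74.4697 − 70.0958 = 4.37.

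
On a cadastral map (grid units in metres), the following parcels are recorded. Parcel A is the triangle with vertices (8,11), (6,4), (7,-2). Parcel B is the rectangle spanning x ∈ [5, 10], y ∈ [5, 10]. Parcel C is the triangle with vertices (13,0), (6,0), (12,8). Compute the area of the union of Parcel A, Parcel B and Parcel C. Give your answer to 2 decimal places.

58.06

By inclusion–exclusion:
Individual areas: |Parcel A| = 9.5, |Parcel B| = 25, |Parcel C| = 28.
|Parcel A∩Parcel B| = 3.6538.
|Parcel A∩Parcel C| = 0.7466.
|Parcel B∩Parcel C| = 0.0417.
|Parcel A∩Parcel B∩Parcel C| = 0.
|Parcel A ∪ Parcel B ∪ Parcel C| = 62.5 − 4.4421 + 0 = 58.06.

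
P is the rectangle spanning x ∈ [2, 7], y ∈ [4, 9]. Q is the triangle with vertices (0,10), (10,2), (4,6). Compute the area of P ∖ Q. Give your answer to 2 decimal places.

22.00

|P| = 25, |P∩Q| = 3.
|P ∖ Q| = |P| − |P∩Q| = 25 − 3 = 22.00.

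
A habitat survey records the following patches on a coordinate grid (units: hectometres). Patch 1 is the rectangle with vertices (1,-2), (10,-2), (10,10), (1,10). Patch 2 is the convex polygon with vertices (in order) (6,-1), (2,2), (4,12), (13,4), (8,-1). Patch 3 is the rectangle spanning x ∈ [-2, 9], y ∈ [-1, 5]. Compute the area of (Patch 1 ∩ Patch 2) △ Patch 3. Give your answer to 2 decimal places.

64.15

|Patch 1 ∩ Patch 2| = 67.35.
|(Patch 1 ∩ Patch 2) ∩ Patch 3| = 34.6.
|(Patch 1 ∩ Patch 2) △ Patch 3| = 67.35 + 66 − 69.2 = 64.15.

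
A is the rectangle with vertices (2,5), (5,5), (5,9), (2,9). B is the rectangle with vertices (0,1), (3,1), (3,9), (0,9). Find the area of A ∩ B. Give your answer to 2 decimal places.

4.00

|A∩B|: x∈[2,3], y∈[5,9] → 1·4 = 4.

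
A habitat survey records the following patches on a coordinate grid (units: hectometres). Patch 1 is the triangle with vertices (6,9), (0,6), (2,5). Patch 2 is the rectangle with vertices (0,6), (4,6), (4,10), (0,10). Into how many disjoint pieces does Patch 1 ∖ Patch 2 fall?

Patch 1 ∖ Patch 2 splits into 2 disjoint pieces (area 1, area 1.5).

2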